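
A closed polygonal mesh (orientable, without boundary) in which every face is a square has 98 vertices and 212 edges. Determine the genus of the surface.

Every face is a square and each edge borders two faces, so 4F = 2·212, giving F = 106.
χ = V − E + F = 98 − 212 + 106 = -8.
For a closed orientable surface χ = 2 − 2g, so g = (2 − (-8))/2 = 5.

5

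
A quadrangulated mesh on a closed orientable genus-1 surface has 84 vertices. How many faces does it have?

χ = 2 − 2·1 = 0, and every face is a square so 4F = 2E.
V − E + F = 0 with E = 4F/2 gives 84 − (4/2 − 1)·F = 0, so F = 84 and E = 168.

84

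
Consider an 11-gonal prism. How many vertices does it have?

22

A prism on an n-gon has two n-gon bases and n rectangular sides: V = 2·11 = 22, E = 3·11 = 33, F = 11 + 2 = 13.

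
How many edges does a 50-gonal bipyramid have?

150

A bipyramid over an n-gon has 2n triangular faces and n + 2 vertices: V = 50 + 2 = 52, E = 3·50 = 150, F = 2·50 = 100.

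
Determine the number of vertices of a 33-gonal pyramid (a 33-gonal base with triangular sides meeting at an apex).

34

A pyramid on an n-gon base has one n-gon and n triangles: V = 33 + 1 = 34, E = 2·33 = 66, F = 33 + 1 = 34.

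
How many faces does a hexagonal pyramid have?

A pyramid on an n-gon base has one n-gon and n triangles: V = 6 + 1 = 7, E = 2·6 = 12, F = 6 + 1 = 7.
Check: V − E + F = 7 − 12 + 7 = 2.

7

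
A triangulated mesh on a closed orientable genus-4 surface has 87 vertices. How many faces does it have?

186

χ = 2 − 2·4 = -6, and every face is a triangle so 3F = 2E.
V − E + F = -6 with E = 3F/2 gives 87 − (3/2 − 1)·F = -6, so F = 186 and E = 279.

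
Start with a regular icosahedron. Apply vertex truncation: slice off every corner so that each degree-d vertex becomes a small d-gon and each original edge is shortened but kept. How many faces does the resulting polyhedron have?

The base solid has V = 12, E = 30, F = 20.
Truncation replaces each original edge-end by a new vertex, so V′ = 2E = 60.
Each original edge survives, and each old vertex of degree d contributes d new edges; summing degrees gives Σd = 2E, so E′ = E + 2E = 3E = 90.
Each original face survives and each original vertex becomes one new face: F′ = F + V = 32.

32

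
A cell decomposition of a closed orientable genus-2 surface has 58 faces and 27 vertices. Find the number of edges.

For a closed orientable surface of genus 2, χ = 2 − 2·2 = -2.
E = V + F − (-2) = 27 + 58 − (-2) = 87.

87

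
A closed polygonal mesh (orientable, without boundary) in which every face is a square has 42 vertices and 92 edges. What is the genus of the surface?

3

Every face is a square and each edge borders two faces, so 4F = 2·92, giving F = 46.
χ = V − E + F = 42 − 92 + 46 = -4.
For a closed orientable surface χ = 2 − 2g, so g = (2 − (-4))/2 = 3.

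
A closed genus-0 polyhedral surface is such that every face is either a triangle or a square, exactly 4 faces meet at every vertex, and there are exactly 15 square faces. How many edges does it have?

Let x be the number of triangles; then F = 15 + x.
Edge–face incidences: 2E = 4·15 + 3·x = 60 + 3x.
Every vertex has degree 4, so 4V = 2E.
Euler: V − E + F = 2 ⇒ (2E)/4 − E + (15 + x) = 2.
Multiply by 8: 2·(2E) − 4·(2E) + 8·(15 + x) = 16, i.e. 120 + 8x − 2·(60 + 3x) = 16.
Collecting terms: 2x = 16, so x = 8.
Then 2E = 60 + 3·8 = 84, so E = 42, V = 2E/4 = 21, F = 15 + 8 = 23.

42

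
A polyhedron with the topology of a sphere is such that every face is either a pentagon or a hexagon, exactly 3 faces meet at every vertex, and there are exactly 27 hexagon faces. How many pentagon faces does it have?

Let x be the number of pentagons; then F = 27 + x.
Edge–face incidences: 2E = 6·27 + 5·x = 162 + 5x.
Every vertex has degree 3, so 3V = 2E.
Euler: V − E + F = 2 ⇒ (2E)/3 − E + (27 + x) = 2.
Multiply by 6: 2·(2E) − 3·(2E) + 6·(27 + x) = 12, i.e. 162 + 6x − (162 + 5x) = 12.
Collecting terms: x = 12.
Then 2E = 162 + 5·12 = 222, so E = 111, V = 2E/3 = 74, F = 27 + 12 = 39.

12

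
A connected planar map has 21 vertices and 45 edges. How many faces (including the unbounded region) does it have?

Euler's formula for a connected plane graph: V − E + F = 2, so F = 2 − 21 + 45 = 26.

26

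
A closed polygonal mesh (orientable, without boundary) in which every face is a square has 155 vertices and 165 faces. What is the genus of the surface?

Every face is a square, so 2E = 4·165 = 660, giving E = 330.
χ = V − E + F = 155 − 330 + 165 = -10.
For a closed orientable surface χ = 2 − 2g, so g = (2 − (-10))/2 = 6.

6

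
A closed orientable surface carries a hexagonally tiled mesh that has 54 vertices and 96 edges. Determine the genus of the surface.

Every face is a hexagon and each edge borders two faces, so 6F = 2·96, giving F = 32.
χ = V − E + F = 54 − 96 + 32 = -10.
For a closed orientable surface χ = 2 − 2g, so g = (2 − (-10))/2 = 6.

6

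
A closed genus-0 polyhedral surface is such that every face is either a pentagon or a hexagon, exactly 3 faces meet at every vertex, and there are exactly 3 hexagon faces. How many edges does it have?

39

Let x be the number of pentagons; then F = 3 + x.
Edge–face incidences: 2E = 6·3 + 5·x = 18 + 5x.
Every vertex has degree 3, so 3V = 2E.
Euler: V − E + F = 2 ⇒ (2E)/3 − E + (3 + x) = 2.
Multiply by 6: 2·(2E) − 3·(2E) + 6·(3 + x) = 12, i.e. 18 + 6x − (18 + 5x) = 12.
Collecting terms: x = 12.
Then 2E = 18 + 5·12 = 78, so E = 39, V = 2E/3 = 26, F = 3 + 12 = 15.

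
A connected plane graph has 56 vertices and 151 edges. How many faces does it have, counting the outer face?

97

Euler's formula for a connected plane graph: V − E + F = 2, so F = 2 − 56 + 151 = 97.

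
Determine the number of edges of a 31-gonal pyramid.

A pyramid on an n-gon base has one n-gon and n triangles: V = 31 + 1 = 32, E = 2·31 = 62, F = 31 + 1 = 32.

62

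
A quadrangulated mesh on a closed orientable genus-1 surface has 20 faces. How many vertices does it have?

20

χ = 2 − 2·1 = 0, and every face is a square so 4F = 2E.
E = 4·20/2 = 40. Then V = 0 + E − F = 0 + 40 − 20 = 20.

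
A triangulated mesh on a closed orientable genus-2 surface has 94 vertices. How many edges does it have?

288

χ = 2 − 2·2 = -2, and every face is a triangle so 3F = 2E.
V − E + F = -2 with E = 3F/2 gives 94 − (3/2 − 1)·F = -2, so F = 192 and E = 288.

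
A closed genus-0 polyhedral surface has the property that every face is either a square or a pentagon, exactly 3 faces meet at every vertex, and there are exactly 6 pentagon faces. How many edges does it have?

Let x be the number of squares; then F = 6 + x.
Edge–face incidences: 2E = 5·6 + 4·x = 30 + 4x.
Every vertex has degree 3, so 3V = 2E.
Euler: V − E + F = 2 ⇒ (2E)/3 − E + (6 + x) = 2.
Multiply by 6: 2·(2E) − 3·(2E) + 6·(6 + x) = 12, i.e. 36 + 6x − (30 + 4x) = 12.
Collecting terms: 2x + 6 = 12, so 2x = 6, so x = 3.
Then 2E = 30 + 4·3 = 42, so E = 21, V = 2E/3 = 14, F = 6 + 3 = 9.

21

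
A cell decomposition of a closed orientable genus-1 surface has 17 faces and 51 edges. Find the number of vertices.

For a closed orientable surface of genus 1, χ = 2 − 2·1 = 0.
V = 0 + E − F = 0 + 51 − 17 = 34.

34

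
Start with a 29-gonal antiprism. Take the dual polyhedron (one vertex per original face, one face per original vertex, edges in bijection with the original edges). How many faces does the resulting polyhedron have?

The base solid has V = 58, E = 116, F = 60.
The dual swaps V and F and preserves E: V′ = F = 60, E′ = E = 116, F′ = V = 58.

58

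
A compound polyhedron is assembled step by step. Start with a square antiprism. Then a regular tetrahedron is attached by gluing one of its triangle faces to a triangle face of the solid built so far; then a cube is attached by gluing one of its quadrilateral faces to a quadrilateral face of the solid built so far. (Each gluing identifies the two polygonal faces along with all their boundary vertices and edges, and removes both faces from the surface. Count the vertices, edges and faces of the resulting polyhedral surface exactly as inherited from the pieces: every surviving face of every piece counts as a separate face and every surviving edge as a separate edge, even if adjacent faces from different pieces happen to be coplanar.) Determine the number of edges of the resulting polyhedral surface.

27

A square antiprism: V=8, E=16, F=10.
Attach a regular tetrahedron (V=4, E=6, F=4) along a 3-gon: merge 3 vertices and 3 edges, delete both glued faces → V=9, E=19, F=12.
Attach a cube (V=8, E=12, F=6) along a 4-gon: merge 4 vertices and 4 edges, delete both glued faces → V=13, E=27, F=16.
Check: V − E + F = 13 − 27 + 16 = 2.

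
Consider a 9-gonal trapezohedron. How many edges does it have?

36

The n-trapezohedron (dual of the n-antiprism) has V = 2·9 + 2 = 20, E = 4·9 = 36, F = 2·9 = 18.
Check: V − E + F = 20 − 36 + 18 = 2.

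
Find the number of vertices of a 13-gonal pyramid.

A pyramid on an n-gon base has one n-gon and n triangles: V = 13 + 1 = 14, E = 2·13 = 26, F = 13 + 1 = 14.

14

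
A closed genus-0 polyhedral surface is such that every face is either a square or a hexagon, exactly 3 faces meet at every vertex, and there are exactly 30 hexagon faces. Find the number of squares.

Let x be the number of squares; then F = 30 + x.
Edge–face incidences: 2E = 6·30 + 4·x = 180 + 4x.
Every vertex has degree 3, so 3V = 2E.
Euler: V − E + F = 2 ⇒ (2E)/3 − E + (30 + x) = 2.
Multiply by 6: 2·(2E) − 3·(2E) + 6·(30 + x) = 12, i.e. 180 + 6x − (180 + 4x) = 12.
Collecting terms: 2x = 12, so x = 6.
Then 2E = 180 + 4·6 = 204, so E = 102, V = 2E/3 = 68, F = 30 + 6 = 36.

6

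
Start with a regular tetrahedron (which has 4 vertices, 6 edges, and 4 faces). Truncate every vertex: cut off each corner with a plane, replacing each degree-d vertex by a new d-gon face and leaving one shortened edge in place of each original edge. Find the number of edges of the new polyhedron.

18

Truncation replaces each original edge-end by a new vertex, so V′ = 2E = 12.
Each original edge survives, and each old vertex of degree d contributes d new edges; summing degrees gives Σd = 2E, so E′ = E + 2E = 3E = 18.
Each original face survives and each original vertex becomes one new face: F′ = F + V = 8.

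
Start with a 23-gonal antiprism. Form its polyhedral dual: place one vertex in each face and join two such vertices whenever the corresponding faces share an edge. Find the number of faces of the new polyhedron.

The base solid has V = 46, E = 92, F = 48.
The dual swaps V and F and preserves E: V′ = F = 48, E′ = E = 92, F′ = V = 46.

46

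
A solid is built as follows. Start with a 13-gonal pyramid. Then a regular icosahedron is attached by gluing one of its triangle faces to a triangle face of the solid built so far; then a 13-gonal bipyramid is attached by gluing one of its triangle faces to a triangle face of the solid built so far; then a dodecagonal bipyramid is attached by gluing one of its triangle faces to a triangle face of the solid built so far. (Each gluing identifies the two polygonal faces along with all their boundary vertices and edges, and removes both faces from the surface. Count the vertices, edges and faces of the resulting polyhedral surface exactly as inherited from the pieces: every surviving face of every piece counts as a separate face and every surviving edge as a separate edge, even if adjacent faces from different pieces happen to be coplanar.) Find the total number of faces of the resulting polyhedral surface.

A 13-gonal pyramid: V=14, E=26, F=14.
Attach a regular icosahedron (V=12, E=30, F=20) along a 3-gon: merge 3 vertices and 3 edges, delete both glued faces → V=23, E=53, F=32.
Attach a 13-gonal bipyramid (V=15, E=39, F=26) along a 3-gon: merge 3 vertices and 3 edges, delete both glued faces → V=35, E=89, F=56.
Attach a dodecagonal bipyramid (V=14, E=36, F=24) along a 3-gon: merge 3 vertices and 3 edges, delete both glued faces → V=46, E=122, F=78.
Check: V − E + F = 46 − 122 + 78 = 2.

78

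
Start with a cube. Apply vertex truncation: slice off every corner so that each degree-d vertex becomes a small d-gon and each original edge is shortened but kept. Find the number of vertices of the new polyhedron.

24

The base solid has V = 8, E = 12, F = 6.
Truncation replaces each original edge-end by a new vertex, so V′ = 2E = 24.
Each original edge survives, and each old vertex of degree d contributes d new edges; summing degrees gives Σd = 2E, so E′ = E + 2E = 3E = 36.
Each original face survives and each original vertex becomes one new face: F′ = F + V = 14.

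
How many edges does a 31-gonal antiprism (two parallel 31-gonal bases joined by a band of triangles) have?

124

An antiprism on an n-gon has two n-gon caps and 2n triangles: V = 2·31 = 62, E = 4·31 = 124, F = 2·31 + 2 = 64.
Check: V − E + F = 62 − 124 + 64 = 2.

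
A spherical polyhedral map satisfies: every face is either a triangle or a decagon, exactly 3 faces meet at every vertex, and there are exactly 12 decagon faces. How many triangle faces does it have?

20

Let x be the number of triangles; then F = 12 + x.
Edge–face incidences: 2E = 10·12 + 3·x = 120 + 3x.
Every vertex has degree 3, so 3V = 2E.
Euler: V − E + F = 2 ⇒ (2E)/3 − E + (12 + x) = 2.
Multiply by 6: 2·(2E) − 3·(2E) + 6·(12 + x) = 12, i.e. 72 + 6x − (120 + 3x) = 12.
Collecting terms: 3x − 48 = 12, so 3x = 60, so x = 20.
Then 2E = 120 + 3·20 = 180, so E = 90, V = 2E/3 = 60, F = 12 + 20 = 32.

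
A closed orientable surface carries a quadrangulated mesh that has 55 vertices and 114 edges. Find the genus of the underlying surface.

2

Every face is a square and each edge borders two faces, so 4F = 2·114, giving F = 57.
χ = V − E + F = 55 − 114 + 57 = -2.
For a closed orientable surface χ = 2 − 2g, so g = (2 − (-2))/2 = 2.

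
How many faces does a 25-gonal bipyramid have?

A bipyramid over an n-gon has 2n triangular faces and n + 2 vertices: V = 25 + 2 = 27, E = 3·25 = 75, F = 2·25 = 50.

50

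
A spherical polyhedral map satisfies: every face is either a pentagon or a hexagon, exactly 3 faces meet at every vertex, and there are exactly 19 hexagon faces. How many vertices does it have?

58

Let x be the number of pentagons; then F = 19 + x.
Edge–face incidences: 2E = 6·19 + 5·x = 114 + 5x.
Every vertex has degree 3, so 3V = 2E.
Euler: V − E + F = 2 ⇒ (2E)/3 − E + (19 + x) = 2.
Multiply by 6: 2·(2E) − 3·(2E) + 6·(19 + x) = 12, i.e. 114 + 6x − (114 + 5x) = 12.
Collecting terms: x = 12.
Then 2E = 114 + 5·12 = 174, so E = 87, V = 2E/3 = 58, F = 19 + 12 = 31.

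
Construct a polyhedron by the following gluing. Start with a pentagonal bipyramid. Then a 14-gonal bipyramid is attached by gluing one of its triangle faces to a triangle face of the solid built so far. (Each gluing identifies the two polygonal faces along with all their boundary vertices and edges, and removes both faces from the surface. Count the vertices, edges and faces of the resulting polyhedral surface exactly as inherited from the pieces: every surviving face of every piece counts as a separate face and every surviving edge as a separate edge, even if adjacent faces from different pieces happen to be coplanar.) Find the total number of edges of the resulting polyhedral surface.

54

A pentagonal bipyramid: V=7, E=15, F=10.
Attach a 14-gonal bipyramid (V=16, E=42, F=28) along a 3-gon: merge 3 vertices and 3 edges, delete both glued faces → V=20, E=54, F=36.
Check: V − E + F = 20 − 54 + 36 = 2.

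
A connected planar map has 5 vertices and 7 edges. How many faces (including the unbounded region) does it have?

Euler's formula for a connected plane graph: V − E + F = 2, so F = 2 − 5 + 7 = 4.

4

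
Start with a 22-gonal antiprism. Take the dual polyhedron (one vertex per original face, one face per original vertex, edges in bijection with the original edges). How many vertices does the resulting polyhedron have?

The base solid has V = 44, E = 88, F = 46.
The dual swaps V and F and preserves E: V′ = F = 46, E′ = E = 88, F′ = V = 44.

46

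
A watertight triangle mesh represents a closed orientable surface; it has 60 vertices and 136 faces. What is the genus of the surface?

Every face is a triangle, so 2E = 3·136 = 408, giving E = 204.
χ = V − E + F = 60 − 204 + 136 = -8.
For a closed orientable surface χ = 2 − 2g, so g = (2 − (-8))/2 = 5.

5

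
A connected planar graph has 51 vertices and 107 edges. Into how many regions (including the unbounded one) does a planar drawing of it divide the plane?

Euler's formula for a connected plane graph: V − E + F = 2, so F = 2 − 51 + 107 = 58.

58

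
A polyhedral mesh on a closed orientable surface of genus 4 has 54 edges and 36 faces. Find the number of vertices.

12

For a closed orientable surface of genus 4, χ = 2 − 2·4 = -6.
V = -6 + E − F = -6 + 54 − 36 = 12.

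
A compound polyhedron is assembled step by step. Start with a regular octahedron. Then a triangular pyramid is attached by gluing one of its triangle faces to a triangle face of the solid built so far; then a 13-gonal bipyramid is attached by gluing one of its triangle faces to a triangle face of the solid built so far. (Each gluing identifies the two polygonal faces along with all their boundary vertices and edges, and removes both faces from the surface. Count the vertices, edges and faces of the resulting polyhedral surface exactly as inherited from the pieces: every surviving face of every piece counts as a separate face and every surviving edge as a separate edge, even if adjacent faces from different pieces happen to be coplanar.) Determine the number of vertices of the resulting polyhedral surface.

A regular octahedron: V=6, E=12, F=8.
Attach a triangular pyramid (V=4, E=6, F=4) along a 3-gon: merge 3 vertices and 3 edges, delete both glued faces → V=7, E=15, F=10.
Attach a 13-gonal bipyramid (V=15, E=39, F=26) along a 3-gon: merge 3 vertices and 3 edges, delete both glued faces → V=19, E=51, F=34.
Check: V − E + F = 19 − 51 + 34 = 2.

19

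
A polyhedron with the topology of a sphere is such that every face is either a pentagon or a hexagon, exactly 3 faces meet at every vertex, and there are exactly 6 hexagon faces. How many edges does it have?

Let x be the number of pentagons; then F = 6 + x.
Edge–face incidences: 2E = 6·6 + 5·x = 36 + 5x.
Every vertex has degree 3, so 3V = 2E.
Euler: V − E + F = 2 ⇒ (2E)/3 − E + (6 + x) = 2.
Multiply by 6: 2·(2E) − 3·(2E) + 6·(6 + x) = 12, i.e. 36 + 6x − (36 + 5x) = 12.
Collecting terms: x = 12.
Then 2E = 36 + 5·12 = 96, so E = 48, V = 2E/3 = 32, F = 6 + 12 = 18.

48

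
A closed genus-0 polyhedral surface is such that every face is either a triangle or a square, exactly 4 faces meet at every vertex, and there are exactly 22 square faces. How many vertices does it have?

28

Let x be the number of triangles; then F = 22 + x.
Edge–face incidences: 2E = 4·22 + 3·x = 88 + 3x.
Every vertex has degree 4, so 4V = 2E.
Euler: V − E + F = 2 ⇒ (2E)/4 − E + (22 + x) = 2.
Multiply by 8: 2·(2E) − 4·(2E) + 8·(22 + x) = 16, i.e. 176 + 8x − 2·(88 + 3x) = 16.
Collecting terms: 2x = 16, so x = 8.
Then 2E = 88 + 3·8 = 112, so E = 56, V = 2E/4 = 28, F = 22 + 8 = 30.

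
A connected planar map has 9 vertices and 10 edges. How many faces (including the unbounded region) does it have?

Euler's formula for a connected plane graph: V − E + F = 2, so F = 2 − 9 + 10 = 3.

3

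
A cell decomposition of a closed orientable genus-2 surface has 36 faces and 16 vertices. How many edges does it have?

54

For a closed orientable surface of genus 2, χ = 2 − 2·2 = -2.
E = V + F − (-2) = 16 + 36 − (-2) = 54.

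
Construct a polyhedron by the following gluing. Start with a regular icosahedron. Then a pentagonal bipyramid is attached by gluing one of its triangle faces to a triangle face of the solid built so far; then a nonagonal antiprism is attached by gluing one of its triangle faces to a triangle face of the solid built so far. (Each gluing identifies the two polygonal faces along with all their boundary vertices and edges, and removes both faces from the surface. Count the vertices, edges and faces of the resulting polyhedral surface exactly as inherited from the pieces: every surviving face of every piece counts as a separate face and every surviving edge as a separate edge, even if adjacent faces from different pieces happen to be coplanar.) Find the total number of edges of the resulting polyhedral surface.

75

A regular icosahedron: V=12, E=30, F=20.
Attach a pentagonal bipyramid (V=7, E=15, F=10) along a 3-gon: merge 3 vertices and 3 edges, delete both glued faces → V=16, E=42, F=28.
Attach a nonagonal antiprism (V=18, E=36, F=20) along a 3-gon: merge 3 vertices and 3 edges, delete both glued faces → V=31, E=75, F=46.
Check: V − E + F = 31 − 75 + 46 = 2.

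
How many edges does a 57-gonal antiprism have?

228

An antiprism on an n-gon has two n-gon caps and 2n triangles: V = 2·57 = 114, E = 4·57 = 228, F = 2·57 + 2 = 116.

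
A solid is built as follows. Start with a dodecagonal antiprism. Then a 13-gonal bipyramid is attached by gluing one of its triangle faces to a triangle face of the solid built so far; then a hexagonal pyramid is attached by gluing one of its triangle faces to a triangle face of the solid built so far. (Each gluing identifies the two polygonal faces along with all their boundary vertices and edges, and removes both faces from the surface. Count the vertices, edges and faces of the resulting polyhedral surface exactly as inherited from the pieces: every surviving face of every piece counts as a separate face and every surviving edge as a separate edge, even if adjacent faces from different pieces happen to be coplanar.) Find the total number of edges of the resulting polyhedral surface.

A dodecagonal antiprism: V=24, E=48, F=26.
Attach a 13-gonal bipyramid (V=15, E=39, F=26) along a 3-gon: merge 3 vertices and 3 edges, delete both glued faces → V=36, E=84, F=50.
Attach a hexagonal pyramid (V=7, E=12, F=7) along a 3-gon: merge 3 vertices and 3 edges, delete both glued faces → V=40, E=93, F=55.
Check: V − E + F = 40 − 93 + 55 = 2.

93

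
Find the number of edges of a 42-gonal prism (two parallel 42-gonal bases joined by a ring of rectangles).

126

A prism on an n-gon has two n-gon bases and n rectangular sides: V = 2·42 = 84, E = 3·42 = 126, F = 42 + 2 = 44.
Check: V − E + F = 84 − 126 + 44 = 2.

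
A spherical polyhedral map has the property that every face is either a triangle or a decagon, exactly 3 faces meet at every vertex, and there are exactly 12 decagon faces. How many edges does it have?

90

Let x be the number of triangles; then F = 12 + x.
Edge–face incidences: 2E = 10·12 + 3·x = 120 + 3x.
Every vertex has degree 3, so 3V = 2E.
Euler: V − E + F = 2 ⇒ (2E)/3 − E + (12 + x) = 2.
Multiply by 6: 2·(2E) − 3·(2E) + 6·(12 + x) = 12, i.e. 72 + 6x − (120 + 3x) = 12.
Collecting terms: 3x − 48 = 12, so 3x = 60, so x = 20.
Then 2E = 120 + 3·20 = 180, so E = 90, V = 2E/3 = 60, F = 12 + 20 = 32.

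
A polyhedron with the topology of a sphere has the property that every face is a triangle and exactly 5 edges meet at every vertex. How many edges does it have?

30

Each face has 3 edges and each edge borders two faces, so 2E = 3F.
Each vertex has degree 5, so 5V = 2E and hence V = 3F/5.
Euler: V − E + F = 2 ⇒ (3F/5) − (3F/2) + F = 2.
Multiply by 10: (6 − 15 + 10)F = 20, i.e. 1F = 20.
So F = 20, E = 3·20/2 = 30, V = 3·20/5 = 12.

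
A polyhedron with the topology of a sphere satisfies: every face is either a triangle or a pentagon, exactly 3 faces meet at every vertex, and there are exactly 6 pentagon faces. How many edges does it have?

18

Let x be the number of triangles; then F = 6 + x.
Edge–face incidences: 2E = 5·6 + 3·x = 30 + 3x.
Every vertex has degree 3, so 3V = 2E.
Euler: V − E + F = 2 ⇒ (2E)/3 − E + (6 + x) = 2.
Multiply by 6: 2·(2E) − 3·(2E) + 6·(6 + x) = 12, i.e. 36 + 6x − (30 + 3x) = 12.
Collecting terms: 3x + 6 = 12, so 3x = 6, so x = 2.
Then 2E = 30 + 3·2 = 36, so E = 18, V = 2E/3 = 12, F = 6 + 2 = 8.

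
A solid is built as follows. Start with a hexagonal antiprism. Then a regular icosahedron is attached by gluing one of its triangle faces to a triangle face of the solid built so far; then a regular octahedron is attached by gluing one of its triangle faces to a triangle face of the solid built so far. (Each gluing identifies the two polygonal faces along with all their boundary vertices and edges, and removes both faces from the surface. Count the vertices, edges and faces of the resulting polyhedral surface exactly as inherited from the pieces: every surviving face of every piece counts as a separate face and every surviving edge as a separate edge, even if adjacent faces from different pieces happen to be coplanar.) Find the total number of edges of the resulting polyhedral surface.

A hexagonal antiprism: V=12, E=24, F=14.
Attach a regular icosahedron (V=12, E=30, F=20) along a 3-gon: merge 3 vertices and 3 edges, delete both glued faces → V=21, E=51, F=32.
Attach a regular octahedron (V=6, E=12, F=8) along a 3-gon: merge 3 vertices and 3 edges, delete both glued faces → V=24, E=60, F=38.
Check: V − E + F = 24 − 60 + 38 = 2.

60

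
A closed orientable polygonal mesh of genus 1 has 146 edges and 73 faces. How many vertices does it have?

73

For a closed orientable surface of genus 1, χ = 2 − 2·1 = 0.
V = 0 + E − F = 0 + 146 − 73 = 73.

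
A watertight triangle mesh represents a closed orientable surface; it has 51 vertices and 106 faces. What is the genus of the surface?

Every face is a triangle, so 2E = 3·106 = 318, giving E = 159.
χ = V − E + F = 51 − 159 + 106 = -2.
For a closed orientable surface χ = 2 − 2g, so g = (2 − (-2))/2 = 2.

2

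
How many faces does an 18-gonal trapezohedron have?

The n-trapezohedron (dual of the n-antiprism) has V = 2·18 + 2 = 38, E = 4·18 = 72, F = 2·18 = 36.

36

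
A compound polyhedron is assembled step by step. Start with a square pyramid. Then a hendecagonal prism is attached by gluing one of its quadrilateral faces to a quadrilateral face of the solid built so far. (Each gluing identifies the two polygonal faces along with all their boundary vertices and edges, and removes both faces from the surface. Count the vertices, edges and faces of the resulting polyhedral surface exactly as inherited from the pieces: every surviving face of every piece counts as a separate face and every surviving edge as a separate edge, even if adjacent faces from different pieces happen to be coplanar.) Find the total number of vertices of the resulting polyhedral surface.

A square pyramid: V=5, E=8, F=5.
Attach a hendecagonal prism (V=22, E=33, F=13) along a 4-gon: merge 4 vertices and 4 edges, delete both glued faces → V=23, E=37, F=16.
Check: V − E + F = 23 − 37 + 16 = 2.

23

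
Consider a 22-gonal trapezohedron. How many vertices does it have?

The n-trapezohedron (dual of the n-antiprism) has V = 2·22 + 2 = 46, E = 4·22 = 88, F = 2·22 = 44.

46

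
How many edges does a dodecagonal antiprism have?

48

An antiprism on an n-gon has two n-gon caps and 2n triangles: V = 2·12 = 24, E = 4·12 = 48, F = 2·12 + 2 = 26.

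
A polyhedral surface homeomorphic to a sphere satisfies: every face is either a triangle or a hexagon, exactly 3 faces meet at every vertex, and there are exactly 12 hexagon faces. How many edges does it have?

Let x be the number of triangles; then F = 12 + x.
Edge–face incidences: 2E = 6·12 + 3·x = 72 + 3x.
Every vertex has degree 3, so 3V = 2E.
Euler: V − E + F = 2 ⇒ (2E)/3 − E + (12 + x) = 2.
Multiply by 6: 2·(2E) − 3·(2E) + 6·(12 + x) = 12, i.e. 72 + 6x − (72 + 3x) = 12.
Collecting terms: 3x = 12, so x = 4.
Then 2E = 72 + 3·4 = 84, so E = 42, V = 2E/3 = 28, F = 12 + 4 = 16.

42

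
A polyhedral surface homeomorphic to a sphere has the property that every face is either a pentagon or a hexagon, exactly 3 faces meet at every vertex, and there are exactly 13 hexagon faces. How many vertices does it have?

Let x be the number of pentagons; then F = 13 + x.
Edge–face incidences: 2E = 6·13 + 5·x = 78 + 5x.
Every vertex has degree 3, so 3V = 2E.
Euler: V − E + F = 2 ⇒ (2E)/3 − E + (13 + x) = 2.
Multiply by 6: 2·(2E) − 3·(2E) + 6·(13 + x) = 12, i.e. 78 + 6x − (78 + 5x) = 12.
Collecting terms: x = 12.
Then 2E = 78 + 5·12 = 138, so E = 69, V = 2E/3 = 46, F = 13 + 12 = 25.

46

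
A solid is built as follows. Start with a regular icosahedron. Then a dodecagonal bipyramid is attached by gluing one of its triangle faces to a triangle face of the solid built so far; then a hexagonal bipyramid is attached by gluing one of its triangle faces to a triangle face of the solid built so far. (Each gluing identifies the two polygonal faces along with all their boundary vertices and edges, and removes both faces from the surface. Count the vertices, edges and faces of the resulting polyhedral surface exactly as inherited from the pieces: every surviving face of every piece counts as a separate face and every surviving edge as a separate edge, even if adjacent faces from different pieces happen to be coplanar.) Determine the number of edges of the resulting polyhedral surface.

78

A regular icosahedron: V=12, E=30, F=20.
Attach a dodecagonal bipyramid (V=14, E=36, F=24) along a 3-gon: merge 3 vertices and 3 edges, delete both glued faces → V=23, E=63, F=42.
Attach a hexagonal bipyramid (V=8, E=18, F=12) along a 3-gon: merge 3 vertices and 3 edges, delete both glued faces → V=28, E=78, F=52.
Check: V − E + F = 28 − 78 + 52 = 2.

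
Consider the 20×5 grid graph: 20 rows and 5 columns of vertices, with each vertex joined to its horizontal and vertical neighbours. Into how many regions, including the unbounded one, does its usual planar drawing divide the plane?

The grid has V = 20·5 = 100 vertices and E = 20·4 + 5·19 = 175 edges.
F = 2 − V + E = 2 − 100 + 175 = 77.

77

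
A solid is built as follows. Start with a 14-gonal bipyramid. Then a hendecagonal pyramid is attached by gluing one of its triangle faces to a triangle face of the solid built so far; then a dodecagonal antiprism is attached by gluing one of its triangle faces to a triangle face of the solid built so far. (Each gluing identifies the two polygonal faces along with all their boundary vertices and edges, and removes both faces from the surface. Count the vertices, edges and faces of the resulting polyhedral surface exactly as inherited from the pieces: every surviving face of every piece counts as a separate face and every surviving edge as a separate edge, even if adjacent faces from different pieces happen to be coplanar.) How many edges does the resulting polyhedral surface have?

A 14-gonal bipyramid: V=16, E=42, F=28.
Attach a hendecagonal pyramid (V=12, E=22, F=12) along a 3-gon: merge 3 vertices and 3 edges, delete both glued faces → V=25, E=61, F=38.
Attach a dodecagonal antiprism (V=24, E=48, F=26) along a 3-gon: merge 3 vertices and 3 edges, delete both glued faces → V=46, E=106, F=62.
Check: V − E + F = 46 − 106 + 62 = 2.

106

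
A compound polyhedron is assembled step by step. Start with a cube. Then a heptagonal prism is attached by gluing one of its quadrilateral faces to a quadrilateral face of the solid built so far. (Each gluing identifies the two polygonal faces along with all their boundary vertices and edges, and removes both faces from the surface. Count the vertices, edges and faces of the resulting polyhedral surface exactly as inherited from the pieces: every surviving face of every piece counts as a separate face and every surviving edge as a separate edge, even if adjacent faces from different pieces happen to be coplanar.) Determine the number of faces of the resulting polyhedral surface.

A cube: V=8, E=12, F=6.
Attach a heptagonal prism (V=14, E=21, F=9) along a 4-gon: merge 4 vertices and 4 edges, delete both glued faces → V=18, E=29, F=13.
Check: V − E + F = 18 − 29 + 13 = 2.

13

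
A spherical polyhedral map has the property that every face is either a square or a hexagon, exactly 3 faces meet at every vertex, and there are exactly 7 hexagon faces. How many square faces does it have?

6

Let x be the number of squares; then F = 7 + x.
Edge–face incidences: 2E = 6·7 + 4·x = 42 + 4x.
Every vertex has degree 3, so 3V = 2E.
Euler: V − E + F = 2 ⇒ (2E)/3 − E + (7 + x) = 2.
Multiply by 6: 2·(2E) − 3·(2E) + 6·(7 + x) = 12, i.e. 42 + 6x − (42 + 4x) = 12.
Collecting terms: 2x = 12, so x = 6.
Then 2E = 42 + 4·6 = 66, so E = 33, V = 2E/3 = 22, F = 7 + 6 = 13.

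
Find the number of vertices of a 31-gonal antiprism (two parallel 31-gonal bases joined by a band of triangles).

An antiprism on an n-gon has two n-gon caps and 2n triangles: V = 2·31 = 62, E = 4·31 = 124, F = 2·31 + 2 = 64.

62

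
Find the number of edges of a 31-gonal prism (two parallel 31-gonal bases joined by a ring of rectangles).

A prism on an n-gon has two n-gon bases and n rectangular sides: V = 2·31 = 62, E = 3·31 = 93, F = 31 + 2 = 33.

93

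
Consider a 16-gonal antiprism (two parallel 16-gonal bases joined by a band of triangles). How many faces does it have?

An antiprism on an n-gon has two n-gon caps and 2n triangles: V = 2·16 = 32, E = 4·16 = 64, F = 2·16 + 2 = 34.

34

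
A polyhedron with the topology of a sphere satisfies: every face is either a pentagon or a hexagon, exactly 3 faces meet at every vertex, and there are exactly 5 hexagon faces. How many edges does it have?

45

Let x be the number of pentagons; then F = 5 + x.
Edge–face incidences: 2E = 6·5 + 5·x = 30 + 5x.
Every vertex has degree 3, so 3V = 2E.
Euler: V − E + F = 2 ⇒ (2E)/3 − E + (5 + x) = 2.
Multiply by 6: 2·(2E) − 3·(2E) + 6·(5 + x) = 12, i.e. 30 + 6x − (30 + 5x) = 12.
Collecting terms: x = 12.
Then 2E = 30 + 5·12 = 90, so E = 45, V = 2E/3 = 30, F = 5 + 12 = 17.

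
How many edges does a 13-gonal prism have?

A prism on an n-gon has two n-gon bases and n rectangular sides: V = 2·13 = 26, E = 3·13 = 39, F = 13 + 2 = 15.

39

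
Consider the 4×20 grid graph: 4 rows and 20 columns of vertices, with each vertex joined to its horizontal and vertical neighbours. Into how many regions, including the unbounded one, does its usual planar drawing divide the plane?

The grid has V = 4·20 = 80 vertices and E = 4·19 + 20·3 = 136 edges.
F = 2 − V + E = 2 − 80 + 136 = 58.

58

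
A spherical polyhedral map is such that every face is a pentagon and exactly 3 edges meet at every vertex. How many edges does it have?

30

Each face has 5 edges and each edge borders two faces, so 2E = 5F.
Each vertex has degree 3, so 3V = 2E and hence V = 5F/3.
Euler: V − E + F = 2 ⇒ (5F/3) − (5F/2) + F = 2.
Multiply by 6: (10 − 15 + 6)F = 12, i.e. 1F = 12.
So F = 12, E = 5·12/2 = 30, V = 5·12/3 = 20.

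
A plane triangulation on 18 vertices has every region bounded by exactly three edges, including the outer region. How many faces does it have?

32

In a plane triangulation 3F = 2E and V − E + F = 2, so F = 2V − 4 = 2·18 − 4 = 32.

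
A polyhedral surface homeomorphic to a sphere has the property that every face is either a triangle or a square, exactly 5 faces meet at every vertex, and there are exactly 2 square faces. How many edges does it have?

Let x be the number of triangles; then F = 2 + x.
Edge–face incidences: 2E = 4·2 + 3·x = 8 + 3x.
Every vertex has degree 5, so 5V = 2E.
Euler: V − E + F = 2 ⇒ (2E)/5 − E + (2 + x) = 2.
Multiply by 10: 2·(2E) − 5·(2E) + 10·(2 + x) = 20, i.e. 20 + 10x − 3·(8 + 3x) = 20.
Collecting terms: x − 4 = 20, so x = 24.
Then 2E = 8 + 3·24 = 80, so E = 40, V = 2E/5 = 16, F = 2 + 24 = 26.

40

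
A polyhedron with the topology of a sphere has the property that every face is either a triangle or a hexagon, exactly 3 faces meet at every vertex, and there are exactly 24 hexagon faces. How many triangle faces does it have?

Let x be the number of triangles; then F = 24 + x.
Edge–face incidences: 2E = 6·24 + 3·x = 144 + 3x.
Every vertex has degree 3, so 3V = 2E.
Euler: V − E + F = 2 ⇒ (2E)/3 − E + (24 + x) = 2.
Multiply by 6: 2·(2E) − 3·(2E) + 6·(24 + x) = 12, i.e. 144 + 6x − (144 + 3x) = 12.
Collecting terms: 3x = 12, so x = 4.
Then 2E = 144 + 3·4 = 156, so E = 78, V = 2E/3 = 52, F = 24 + 4 = 28.

4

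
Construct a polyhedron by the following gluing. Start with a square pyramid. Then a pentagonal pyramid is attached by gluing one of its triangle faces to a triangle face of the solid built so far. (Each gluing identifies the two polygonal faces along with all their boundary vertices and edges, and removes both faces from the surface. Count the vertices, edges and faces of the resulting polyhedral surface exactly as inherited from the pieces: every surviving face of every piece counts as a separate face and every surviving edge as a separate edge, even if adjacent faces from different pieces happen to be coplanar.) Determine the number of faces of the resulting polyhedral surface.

A square pyramid: V=5, E=8, F=5.
Attach a pentagonal pyramid (V=6, E=10, F=6) along a 3-gon: merge 3 vertices and 3 edges, delete both glued faces → V=8, E=15, F=9.
Check: V − E + F = 8 − 15 + 9 = 2.

9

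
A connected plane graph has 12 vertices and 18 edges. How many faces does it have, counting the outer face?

8

Euler's formula for a connected plane graph: V − E + F = 2, so F = 2 − 12 + 18 = 8.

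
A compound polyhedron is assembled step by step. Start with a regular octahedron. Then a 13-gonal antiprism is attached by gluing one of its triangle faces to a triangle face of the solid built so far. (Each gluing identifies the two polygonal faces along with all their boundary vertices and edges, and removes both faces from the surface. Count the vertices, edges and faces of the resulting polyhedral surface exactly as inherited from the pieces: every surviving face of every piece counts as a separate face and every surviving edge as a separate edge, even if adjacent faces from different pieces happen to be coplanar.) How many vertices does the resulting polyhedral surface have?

29

A regular octahedron: V=6, E=12, F=8.
Attach a 13-gonal antiprism (V=26, E=52, F=28) along a 3-gon: merge 3 vertices and 3 edges, delete both glued faces → V=29, E=61, F=34.
Check: V − E + F = 29 − 61 + 34 = 2.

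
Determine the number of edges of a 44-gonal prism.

132

A prism on an n-gon has two n-gon bases and n rectangular sides: V = 2·44 = 88, E = 3·44 = 132, F = 44 + 2 = 46.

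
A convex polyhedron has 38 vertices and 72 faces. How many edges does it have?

108

Here V − E + F = 2.
E = V + F − (2) = 38 + 72 − (2) = 108.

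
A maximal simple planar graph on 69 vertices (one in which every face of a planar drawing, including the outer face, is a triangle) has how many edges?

201

In a plane triangulation 3F = 2E and V − E + F = 2, so E = 3V − 6 = 3·69 − 6 = 201.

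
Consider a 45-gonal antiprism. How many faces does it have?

92

An antiprism on an n-gon has two n-gon caps and 2n triangles: V = 2·45 = 90, E = 4·45 = 180, F = 2·45 + 2 = 92.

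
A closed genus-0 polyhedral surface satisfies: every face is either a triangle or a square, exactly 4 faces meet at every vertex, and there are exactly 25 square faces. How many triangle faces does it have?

Let x be the number of triangles; then F = 25 + x.
Edge–face incidences: 2E = 4·25 + 3·x = 100 + 3x.
Every vertex has degree 4, so 4V = 2E.
Euler: V − E + F = 2 ⇒ (2E)/4 − E + (25 + x) = 2.
Multiply by 8: 2·(2E) − 4·(2E) + 8·(25 + x) = 16, i.e. 200 + 8x − 2·(100 + 3x) = 16.
Collecting terms: 2x = 16, so x = 8.
Then 2E = 100 + 3·8 = 124, so E = 62, V = 2E/4 = 31, F = 25 + 8 = 33.

8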